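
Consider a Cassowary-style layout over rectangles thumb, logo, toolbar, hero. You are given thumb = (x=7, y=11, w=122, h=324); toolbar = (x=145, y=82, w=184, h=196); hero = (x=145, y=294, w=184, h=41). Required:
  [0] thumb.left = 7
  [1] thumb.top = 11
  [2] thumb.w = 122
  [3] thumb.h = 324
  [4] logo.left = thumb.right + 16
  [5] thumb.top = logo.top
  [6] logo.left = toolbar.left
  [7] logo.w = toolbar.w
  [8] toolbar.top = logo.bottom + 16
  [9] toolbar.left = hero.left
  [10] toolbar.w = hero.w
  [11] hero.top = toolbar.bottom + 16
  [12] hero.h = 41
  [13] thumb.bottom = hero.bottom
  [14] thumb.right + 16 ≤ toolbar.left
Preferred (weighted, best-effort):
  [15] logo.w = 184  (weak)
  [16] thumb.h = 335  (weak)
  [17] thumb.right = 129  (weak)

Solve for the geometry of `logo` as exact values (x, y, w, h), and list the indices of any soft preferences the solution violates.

logo = (x=145, y=11, w=184, h=55)
violated soft preferences: 16

1. logo.x = 145  [logo.left = thumb.right + 16]
2. logo.y = 11  [thumb.top = logo.top]
3. logo.w = 184  [logo.w = toolbar.w]
4. logo.h = 55  [toolbar.top = logo.bottom + 16]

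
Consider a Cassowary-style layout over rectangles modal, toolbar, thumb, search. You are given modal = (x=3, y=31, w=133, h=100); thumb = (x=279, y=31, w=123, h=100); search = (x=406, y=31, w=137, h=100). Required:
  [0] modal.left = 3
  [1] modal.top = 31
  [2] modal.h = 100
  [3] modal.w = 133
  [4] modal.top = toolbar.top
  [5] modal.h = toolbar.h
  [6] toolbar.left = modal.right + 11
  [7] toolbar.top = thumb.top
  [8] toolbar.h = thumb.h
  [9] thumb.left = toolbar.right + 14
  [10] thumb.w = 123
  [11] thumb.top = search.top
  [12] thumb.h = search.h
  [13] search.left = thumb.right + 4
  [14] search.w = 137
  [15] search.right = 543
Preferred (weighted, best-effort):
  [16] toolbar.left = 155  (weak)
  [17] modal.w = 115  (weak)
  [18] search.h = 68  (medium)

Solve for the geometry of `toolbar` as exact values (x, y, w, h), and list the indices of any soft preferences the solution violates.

toolbar = (x=147, y=31, w=118, h=100)
violated soft preferences: 16, 17, 18

1. toolbar.y = 31  [modal.top = toolbar.top]
2. toolbar.h = 100  [modal.h = toolbar.h]
3. toolbar.x = 147  [toolbar.left = modal.right + 11]
4. toolbar.w = 118  [thumb.left = toolbar.right + 14]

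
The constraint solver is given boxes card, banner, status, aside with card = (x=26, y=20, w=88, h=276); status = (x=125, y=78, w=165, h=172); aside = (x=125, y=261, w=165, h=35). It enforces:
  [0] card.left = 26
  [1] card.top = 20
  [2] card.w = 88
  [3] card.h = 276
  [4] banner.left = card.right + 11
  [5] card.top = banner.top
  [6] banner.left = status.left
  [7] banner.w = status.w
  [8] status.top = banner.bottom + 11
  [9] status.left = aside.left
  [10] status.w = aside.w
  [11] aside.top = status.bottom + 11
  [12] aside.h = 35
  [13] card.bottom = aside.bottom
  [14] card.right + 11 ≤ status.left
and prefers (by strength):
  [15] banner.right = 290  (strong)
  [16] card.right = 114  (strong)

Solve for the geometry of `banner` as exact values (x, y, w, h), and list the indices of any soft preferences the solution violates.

1. banner.x = 125  [banner.left = card.right + 11]
2. banner.y = 20  [card.top = banner.top]
3. banner.w = 165  [banner.w = status.w]
4. banner.h = 47  [status.top = banner.bottom + 11]

banner = (x=125, y=20, w=165, h=47)
violated soft preferences: none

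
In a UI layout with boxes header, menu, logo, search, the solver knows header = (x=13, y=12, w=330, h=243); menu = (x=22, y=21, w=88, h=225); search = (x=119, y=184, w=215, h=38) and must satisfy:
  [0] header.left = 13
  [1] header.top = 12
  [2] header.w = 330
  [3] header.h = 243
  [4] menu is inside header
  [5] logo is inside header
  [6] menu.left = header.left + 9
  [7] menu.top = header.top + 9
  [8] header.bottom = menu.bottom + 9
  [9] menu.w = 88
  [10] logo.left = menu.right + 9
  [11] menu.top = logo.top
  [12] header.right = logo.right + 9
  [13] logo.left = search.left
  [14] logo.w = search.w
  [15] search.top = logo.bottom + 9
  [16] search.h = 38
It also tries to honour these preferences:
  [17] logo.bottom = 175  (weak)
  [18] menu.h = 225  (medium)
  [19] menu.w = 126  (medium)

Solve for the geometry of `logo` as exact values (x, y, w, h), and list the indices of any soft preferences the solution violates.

logo = (x=119, y=21, w=215, h=154)
violated soft preferences: 19

1. logo.x = 119  [logo.left = menu.right + 9]
2. logo.y = 21  [menu.top = logo.top]
3. logo.w = 215  [header.right = logo.right + 9]
4. logo.h = 154  [search.top = logo.bottom + 9]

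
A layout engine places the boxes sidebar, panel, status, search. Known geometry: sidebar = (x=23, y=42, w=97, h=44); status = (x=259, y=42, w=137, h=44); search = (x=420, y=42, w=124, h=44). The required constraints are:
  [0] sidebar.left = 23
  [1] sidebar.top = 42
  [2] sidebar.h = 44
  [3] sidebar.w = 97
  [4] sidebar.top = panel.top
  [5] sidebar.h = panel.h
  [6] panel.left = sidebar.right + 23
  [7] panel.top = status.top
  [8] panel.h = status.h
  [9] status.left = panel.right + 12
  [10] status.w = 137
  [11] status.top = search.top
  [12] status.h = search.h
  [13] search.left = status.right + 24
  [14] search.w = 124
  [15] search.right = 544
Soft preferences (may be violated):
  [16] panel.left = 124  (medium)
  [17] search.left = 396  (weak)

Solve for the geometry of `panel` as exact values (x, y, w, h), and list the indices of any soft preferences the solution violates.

1. panel.y = 42  [sidebar.top = panel.top]
2. panel.h = 44  [sidebar.h = panel.h]
3. panel.x = 143  [panel.left = sidebar.right + 23]
4. panel.w = 104  [status.left = panel.right + 12]

panel = (x=143, y=42, w=104, h=44)
violated soft preferences: 16, 17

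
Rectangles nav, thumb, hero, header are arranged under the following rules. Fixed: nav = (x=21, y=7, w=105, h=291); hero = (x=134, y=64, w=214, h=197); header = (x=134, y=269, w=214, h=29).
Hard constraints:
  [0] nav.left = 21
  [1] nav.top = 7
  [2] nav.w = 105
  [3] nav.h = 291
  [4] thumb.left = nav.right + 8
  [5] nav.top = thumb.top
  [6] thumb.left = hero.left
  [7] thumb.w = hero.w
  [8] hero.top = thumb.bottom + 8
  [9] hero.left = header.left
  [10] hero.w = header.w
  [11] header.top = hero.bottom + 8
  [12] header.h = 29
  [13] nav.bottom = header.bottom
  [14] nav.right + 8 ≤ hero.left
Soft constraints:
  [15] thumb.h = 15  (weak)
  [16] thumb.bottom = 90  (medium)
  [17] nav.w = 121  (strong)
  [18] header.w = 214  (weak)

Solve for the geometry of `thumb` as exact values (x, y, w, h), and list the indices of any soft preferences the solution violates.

thumb = (x=134, y=7, w=214, h=49)
violated soft preferences: 15, 16, 17

1. thumb.x = 134  [thumb.left = nav.right + 8]
2. thumb.y = 7  [nav.top = thumb.top]
3. thumb.w = 214  [thumb.w = hero.w]
4. thumb.h = 49  [hero.top = thumb.bottom + 8]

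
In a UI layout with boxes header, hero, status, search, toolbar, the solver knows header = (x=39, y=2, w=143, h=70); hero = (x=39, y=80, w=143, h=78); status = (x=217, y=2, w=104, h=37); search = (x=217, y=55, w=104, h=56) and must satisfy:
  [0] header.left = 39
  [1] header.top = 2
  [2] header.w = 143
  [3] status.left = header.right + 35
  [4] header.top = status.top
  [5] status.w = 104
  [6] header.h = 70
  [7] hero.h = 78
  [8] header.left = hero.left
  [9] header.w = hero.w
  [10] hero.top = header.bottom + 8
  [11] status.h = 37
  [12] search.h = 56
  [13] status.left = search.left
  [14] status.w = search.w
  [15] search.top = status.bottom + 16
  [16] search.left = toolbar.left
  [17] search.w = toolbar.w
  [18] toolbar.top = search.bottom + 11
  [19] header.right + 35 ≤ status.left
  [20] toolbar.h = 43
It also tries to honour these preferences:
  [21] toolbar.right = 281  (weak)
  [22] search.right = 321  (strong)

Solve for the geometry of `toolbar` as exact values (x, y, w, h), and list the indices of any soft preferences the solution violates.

toolbar = (x=217, y=122, w=104, h=43)
violated soft preferences: 21

1. toolbar.x = 217  [search.left = toolbar.left]
2. toolbar.w = 104  [search.w = toolbar.w]
3. toolbar.y = 122  [toolbar.top = search.bottom + 11]
4. toolbar.h = 43  [toolbar.h = 43]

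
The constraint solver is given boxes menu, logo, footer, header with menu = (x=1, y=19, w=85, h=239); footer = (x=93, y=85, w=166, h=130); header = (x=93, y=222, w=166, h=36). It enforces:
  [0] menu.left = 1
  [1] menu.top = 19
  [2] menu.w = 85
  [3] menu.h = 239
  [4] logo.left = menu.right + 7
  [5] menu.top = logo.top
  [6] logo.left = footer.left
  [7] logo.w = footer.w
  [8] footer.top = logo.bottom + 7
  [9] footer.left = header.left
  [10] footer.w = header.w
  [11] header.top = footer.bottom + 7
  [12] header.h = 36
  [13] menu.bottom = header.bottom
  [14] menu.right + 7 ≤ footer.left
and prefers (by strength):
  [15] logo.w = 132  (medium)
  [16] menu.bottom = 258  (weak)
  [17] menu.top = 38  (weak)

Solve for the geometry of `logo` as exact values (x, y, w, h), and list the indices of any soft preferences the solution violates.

logo = (x=93, y=19, w=166, h=59)
violated soft preferences: 15, 17

1. logo.x = 93  [logo.left = menu.right + 7]
2. logo.y = 19  [menu.top = logo.top]
3. logo.w = 166  [logo.w = footer.w]
4. logo.h = 59  [footer.top = logo.bottom + 7]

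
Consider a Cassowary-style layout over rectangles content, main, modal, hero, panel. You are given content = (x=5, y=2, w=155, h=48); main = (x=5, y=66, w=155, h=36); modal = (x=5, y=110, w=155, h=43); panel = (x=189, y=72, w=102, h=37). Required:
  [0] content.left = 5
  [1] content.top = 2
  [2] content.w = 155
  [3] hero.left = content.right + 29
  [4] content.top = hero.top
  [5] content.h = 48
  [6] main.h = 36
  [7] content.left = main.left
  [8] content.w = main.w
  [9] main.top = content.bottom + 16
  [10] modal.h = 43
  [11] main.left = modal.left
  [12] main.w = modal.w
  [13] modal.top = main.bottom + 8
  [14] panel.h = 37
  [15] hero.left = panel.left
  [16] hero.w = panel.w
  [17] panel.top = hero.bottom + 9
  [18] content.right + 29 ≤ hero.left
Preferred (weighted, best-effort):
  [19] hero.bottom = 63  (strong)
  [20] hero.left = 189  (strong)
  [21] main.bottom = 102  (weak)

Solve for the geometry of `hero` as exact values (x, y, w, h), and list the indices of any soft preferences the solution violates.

hero = (x=189, y=2, w=102, h=61)
violated soft preferences: none

1. hero.x = 189  [hero.left = content.right + 29]
2. hero.y = 2  [content.top = hero.top]
3. hero.w = 102  [hero.w = panel.w]
4. hero.h = 61  [panel.top = hero.bottom + 9]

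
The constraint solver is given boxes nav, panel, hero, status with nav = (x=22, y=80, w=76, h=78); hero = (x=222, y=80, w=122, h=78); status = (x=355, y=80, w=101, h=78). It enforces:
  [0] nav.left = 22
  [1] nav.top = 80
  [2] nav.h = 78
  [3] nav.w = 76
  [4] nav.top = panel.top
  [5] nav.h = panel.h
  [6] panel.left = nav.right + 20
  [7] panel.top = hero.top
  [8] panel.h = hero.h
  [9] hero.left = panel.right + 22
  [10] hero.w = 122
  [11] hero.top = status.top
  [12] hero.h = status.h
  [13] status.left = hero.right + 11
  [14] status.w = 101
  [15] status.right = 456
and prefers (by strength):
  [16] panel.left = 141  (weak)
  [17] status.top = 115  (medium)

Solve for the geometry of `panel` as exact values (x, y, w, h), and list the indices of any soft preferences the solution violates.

1. panel.y = 80  [nav.top = panel.top]
2. panel.h = 78  [nav.h = panel.h]
3. panel.x = 118  [panel.left = nav.right + 20]
4. panel.w = 82  [hero.left = panel.right + 22]

panel = (x=118, y=80, w=82, h=78)
violated soft preferences: 16, 17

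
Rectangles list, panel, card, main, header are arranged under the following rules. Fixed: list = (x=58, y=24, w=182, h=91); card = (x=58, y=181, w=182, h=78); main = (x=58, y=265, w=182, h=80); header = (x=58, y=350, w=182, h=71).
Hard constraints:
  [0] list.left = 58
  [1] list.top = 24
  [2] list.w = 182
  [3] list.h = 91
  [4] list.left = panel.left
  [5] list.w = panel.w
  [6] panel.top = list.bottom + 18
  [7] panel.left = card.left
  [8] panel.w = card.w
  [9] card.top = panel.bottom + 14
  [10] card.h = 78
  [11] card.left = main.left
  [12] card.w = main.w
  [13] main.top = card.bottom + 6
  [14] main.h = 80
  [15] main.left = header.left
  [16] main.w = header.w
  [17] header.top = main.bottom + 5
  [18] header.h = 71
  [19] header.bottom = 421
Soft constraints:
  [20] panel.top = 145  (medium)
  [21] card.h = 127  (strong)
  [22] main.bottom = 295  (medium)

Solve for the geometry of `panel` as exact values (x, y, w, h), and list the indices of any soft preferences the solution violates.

panel = (x=58, y=133, w=182, h=34)
violated soft preferences: 20, 21, 22

1. panel.x = 58  [list.left = panel.left]
2. panel.w = 182  [list.w = panel.w]
3. panel.y = 133  [panel.top = list.bottom + 18]
4. panel.h = 34  [card.top = panel.bottom + 14]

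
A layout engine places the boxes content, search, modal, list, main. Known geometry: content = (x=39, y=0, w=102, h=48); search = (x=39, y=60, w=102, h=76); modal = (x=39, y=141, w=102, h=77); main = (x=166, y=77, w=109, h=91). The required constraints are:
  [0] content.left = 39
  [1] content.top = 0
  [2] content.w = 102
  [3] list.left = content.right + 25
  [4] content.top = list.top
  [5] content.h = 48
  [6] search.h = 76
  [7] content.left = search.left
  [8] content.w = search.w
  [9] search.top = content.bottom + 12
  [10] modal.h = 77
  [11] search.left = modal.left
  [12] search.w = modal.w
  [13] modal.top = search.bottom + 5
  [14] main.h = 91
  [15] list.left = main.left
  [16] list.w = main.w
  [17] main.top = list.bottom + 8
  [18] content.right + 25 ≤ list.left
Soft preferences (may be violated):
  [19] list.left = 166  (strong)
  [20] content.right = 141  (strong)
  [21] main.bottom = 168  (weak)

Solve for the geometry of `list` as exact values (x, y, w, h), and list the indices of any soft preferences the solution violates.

list = (x=166, y=0, w=109, h=69)
violated soft preferences: none

1. list.x = 166  [list.left = content.right + 25]
2. list.y = 0  [content.top = list.top]
3. list.w = 109  [list.w = main.w]
4. list.h = 69  [main.top = list.bottom + 8]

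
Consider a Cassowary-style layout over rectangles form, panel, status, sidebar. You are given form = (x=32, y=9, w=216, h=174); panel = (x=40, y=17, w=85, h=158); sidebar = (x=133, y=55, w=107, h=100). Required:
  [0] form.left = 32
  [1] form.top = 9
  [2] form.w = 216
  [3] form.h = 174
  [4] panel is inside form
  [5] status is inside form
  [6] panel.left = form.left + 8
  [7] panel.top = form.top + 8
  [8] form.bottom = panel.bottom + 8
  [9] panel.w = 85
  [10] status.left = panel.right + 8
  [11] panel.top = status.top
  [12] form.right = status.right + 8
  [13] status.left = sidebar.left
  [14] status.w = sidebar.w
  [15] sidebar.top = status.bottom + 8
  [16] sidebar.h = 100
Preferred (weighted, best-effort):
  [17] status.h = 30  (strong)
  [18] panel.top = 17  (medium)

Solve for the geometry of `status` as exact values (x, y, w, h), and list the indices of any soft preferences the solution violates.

1. status.x = 133  [status.left = panel.right + 8]
2. status.y = 17  [panel.top = status.top]
3. status.w = 107  [form.right = status.right + 8]
4. status.h = 30  [sidebar.top = status.bottom + 8]

status = (x=133, y=17, w=107, h=30)
violated soft preferences: none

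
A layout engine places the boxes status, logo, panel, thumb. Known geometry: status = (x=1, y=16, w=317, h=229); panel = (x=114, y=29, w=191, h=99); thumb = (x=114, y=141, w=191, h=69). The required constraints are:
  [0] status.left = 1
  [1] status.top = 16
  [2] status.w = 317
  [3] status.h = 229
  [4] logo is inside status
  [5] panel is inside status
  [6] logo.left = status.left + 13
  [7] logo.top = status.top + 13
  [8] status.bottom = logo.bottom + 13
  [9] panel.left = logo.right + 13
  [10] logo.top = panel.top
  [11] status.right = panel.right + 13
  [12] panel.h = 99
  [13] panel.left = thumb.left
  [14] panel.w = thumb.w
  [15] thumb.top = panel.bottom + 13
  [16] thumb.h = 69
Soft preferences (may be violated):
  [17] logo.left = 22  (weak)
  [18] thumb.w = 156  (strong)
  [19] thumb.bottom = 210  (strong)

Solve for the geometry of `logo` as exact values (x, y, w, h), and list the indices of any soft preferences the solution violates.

1. logo.x = 14  [logo.left = status.left + 13]
2. logo.y = 29  [logo.top = status.top + 13]
3. logo.h = 203  [status.bottom = logo.bottom + 13]
4. logo.w = 87  [panel.left = logo.right + 13]

logo = (x=14, y=29, w=87, h=203)
violated soft preferences: 17, 18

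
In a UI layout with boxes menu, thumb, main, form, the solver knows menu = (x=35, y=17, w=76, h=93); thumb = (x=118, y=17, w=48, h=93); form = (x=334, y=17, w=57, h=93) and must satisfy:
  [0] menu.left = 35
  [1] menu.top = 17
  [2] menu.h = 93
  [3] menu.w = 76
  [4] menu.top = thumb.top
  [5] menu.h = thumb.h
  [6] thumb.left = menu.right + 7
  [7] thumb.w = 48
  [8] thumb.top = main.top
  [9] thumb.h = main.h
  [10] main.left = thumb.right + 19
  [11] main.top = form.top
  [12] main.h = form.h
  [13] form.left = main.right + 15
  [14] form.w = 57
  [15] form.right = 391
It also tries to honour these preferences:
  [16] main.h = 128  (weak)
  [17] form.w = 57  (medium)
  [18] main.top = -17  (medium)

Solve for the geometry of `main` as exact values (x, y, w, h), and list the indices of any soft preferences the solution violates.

1. main.y = 17  [thumb.top = main.top]
2. main.h = 93  [thumb.h = main.h]
3. main.x = 185  [main.left = thumb.right + 19]
4. main.w = 134  [form.left = main.right + 15]

main = (x=185, y=17, w=134, h=93)
violated soft preferences: 16, 18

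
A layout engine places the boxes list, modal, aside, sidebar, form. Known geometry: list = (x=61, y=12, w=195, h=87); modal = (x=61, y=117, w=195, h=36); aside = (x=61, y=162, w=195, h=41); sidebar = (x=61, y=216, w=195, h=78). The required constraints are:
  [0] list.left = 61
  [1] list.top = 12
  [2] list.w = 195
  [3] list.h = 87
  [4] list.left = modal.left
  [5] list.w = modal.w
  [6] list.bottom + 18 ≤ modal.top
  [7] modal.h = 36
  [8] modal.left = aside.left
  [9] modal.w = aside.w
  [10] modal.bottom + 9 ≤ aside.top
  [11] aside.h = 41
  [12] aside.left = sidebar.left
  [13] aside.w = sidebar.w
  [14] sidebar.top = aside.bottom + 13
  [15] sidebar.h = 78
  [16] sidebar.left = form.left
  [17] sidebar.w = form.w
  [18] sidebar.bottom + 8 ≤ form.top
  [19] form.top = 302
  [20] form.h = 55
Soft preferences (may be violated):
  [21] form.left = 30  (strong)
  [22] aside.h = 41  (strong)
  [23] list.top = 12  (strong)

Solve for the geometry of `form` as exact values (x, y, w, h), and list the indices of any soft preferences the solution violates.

1. form.x = 61  [sidebar.left = form.left]
2. form.w = 195  [sidebar.w = form.w]
3. form.y = 302  [form.top = 302]
4. form.h = 55  [form.h = 55]

form = (x=61, y=302, w=195, h=55)
violated soft preferences: 21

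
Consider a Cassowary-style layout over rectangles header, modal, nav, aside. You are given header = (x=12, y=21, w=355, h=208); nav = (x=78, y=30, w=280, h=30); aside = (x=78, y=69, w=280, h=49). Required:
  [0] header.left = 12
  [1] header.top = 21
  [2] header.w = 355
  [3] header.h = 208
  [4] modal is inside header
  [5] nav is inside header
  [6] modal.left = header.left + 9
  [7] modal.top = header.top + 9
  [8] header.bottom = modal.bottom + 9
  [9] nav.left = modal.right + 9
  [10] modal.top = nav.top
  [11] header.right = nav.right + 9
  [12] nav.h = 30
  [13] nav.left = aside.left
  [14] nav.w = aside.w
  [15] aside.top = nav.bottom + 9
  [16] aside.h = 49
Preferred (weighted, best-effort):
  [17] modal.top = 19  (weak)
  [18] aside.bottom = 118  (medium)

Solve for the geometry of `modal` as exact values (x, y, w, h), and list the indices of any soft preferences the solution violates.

modal = (x=21, y=30, w=48, h=190)
violated soft preferences: 17

1. modal.x = 21  [modal.left = header.left + 9]
2. modal.y = 30  [modal.top = header.top + 9]
3. modal.h = 190  [header.bottom = modal.bottom + 9]
4. modal.w = 48  [nav.left = modal.right + 9]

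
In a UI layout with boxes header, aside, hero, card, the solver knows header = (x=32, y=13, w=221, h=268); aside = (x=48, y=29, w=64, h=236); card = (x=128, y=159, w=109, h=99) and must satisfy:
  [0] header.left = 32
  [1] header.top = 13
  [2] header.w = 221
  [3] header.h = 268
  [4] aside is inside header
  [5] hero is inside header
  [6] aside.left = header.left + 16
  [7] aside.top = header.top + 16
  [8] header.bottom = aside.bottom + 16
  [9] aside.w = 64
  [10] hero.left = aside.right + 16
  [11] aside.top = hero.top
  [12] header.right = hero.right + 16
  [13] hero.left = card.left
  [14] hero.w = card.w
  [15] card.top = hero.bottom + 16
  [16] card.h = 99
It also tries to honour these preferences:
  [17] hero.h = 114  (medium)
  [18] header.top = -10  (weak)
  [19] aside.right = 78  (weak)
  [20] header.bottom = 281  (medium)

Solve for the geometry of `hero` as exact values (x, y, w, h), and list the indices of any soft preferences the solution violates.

hero = (x=128, y=29, w=109, h=114)
violated soft preferences: 18, 19

1. hero.x = 128  [hero.left = aside.right + 16]
2. hero.y = 29  [aside.top = hero.top]
3. hero.w = 109  [header.right = hero.right + 16]
4. hero.h = 114  [card.top = hero.bottom + 16]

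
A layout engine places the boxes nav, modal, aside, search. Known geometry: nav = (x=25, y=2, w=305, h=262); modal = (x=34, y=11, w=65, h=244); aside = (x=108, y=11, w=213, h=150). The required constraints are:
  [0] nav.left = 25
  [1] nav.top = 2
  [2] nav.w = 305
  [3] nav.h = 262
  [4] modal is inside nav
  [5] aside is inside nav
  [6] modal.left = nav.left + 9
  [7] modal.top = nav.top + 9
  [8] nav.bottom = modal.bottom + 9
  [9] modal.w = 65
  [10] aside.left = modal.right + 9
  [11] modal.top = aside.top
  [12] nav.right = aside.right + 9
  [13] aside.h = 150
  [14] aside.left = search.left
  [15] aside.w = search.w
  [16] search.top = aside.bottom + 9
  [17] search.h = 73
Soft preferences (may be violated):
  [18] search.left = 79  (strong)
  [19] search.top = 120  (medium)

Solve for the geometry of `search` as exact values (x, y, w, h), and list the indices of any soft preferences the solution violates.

search = (x=108, y=170, w=213, h=73)
violated soft preferences: 18, 19

1. search.x = 108  [aside.left = search.left]
2. search.w = 213  [aside.w = search.w]
3. search.y = 170  [search.top = aside.bottom + 9]
4. search.h = 73  [search.h = 73]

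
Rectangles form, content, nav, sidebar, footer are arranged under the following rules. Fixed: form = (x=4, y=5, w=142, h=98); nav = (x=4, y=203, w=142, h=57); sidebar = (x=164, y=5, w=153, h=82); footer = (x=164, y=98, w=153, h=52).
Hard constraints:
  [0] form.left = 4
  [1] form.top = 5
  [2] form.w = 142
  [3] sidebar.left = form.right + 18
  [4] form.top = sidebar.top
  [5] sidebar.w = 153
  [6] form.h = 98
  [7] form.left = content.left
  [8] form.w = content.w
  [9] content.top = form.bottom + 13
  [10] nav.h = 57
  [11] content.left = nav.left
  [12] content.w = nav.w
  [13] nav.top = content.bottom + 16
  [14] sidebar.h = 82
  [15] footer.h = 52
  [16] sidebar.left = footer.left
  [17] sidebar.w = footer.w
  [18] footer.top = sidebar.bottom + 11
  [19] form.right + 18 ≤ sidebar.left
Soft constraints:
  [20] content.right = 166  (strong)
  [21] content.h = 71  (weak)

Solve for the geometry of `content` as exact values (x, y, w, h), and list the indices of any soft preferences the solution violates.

1. content.x = 4  [form.left = content.left]
2. content.w = 142  [form.w = content.w]
3. content.y = 116  [content.top = form.bottom + 13]
4. content.h = 71  [nav.top = content.bottom + 16]

content = (x=4, y=116, w=142, h=71)
violated soft preferences: 20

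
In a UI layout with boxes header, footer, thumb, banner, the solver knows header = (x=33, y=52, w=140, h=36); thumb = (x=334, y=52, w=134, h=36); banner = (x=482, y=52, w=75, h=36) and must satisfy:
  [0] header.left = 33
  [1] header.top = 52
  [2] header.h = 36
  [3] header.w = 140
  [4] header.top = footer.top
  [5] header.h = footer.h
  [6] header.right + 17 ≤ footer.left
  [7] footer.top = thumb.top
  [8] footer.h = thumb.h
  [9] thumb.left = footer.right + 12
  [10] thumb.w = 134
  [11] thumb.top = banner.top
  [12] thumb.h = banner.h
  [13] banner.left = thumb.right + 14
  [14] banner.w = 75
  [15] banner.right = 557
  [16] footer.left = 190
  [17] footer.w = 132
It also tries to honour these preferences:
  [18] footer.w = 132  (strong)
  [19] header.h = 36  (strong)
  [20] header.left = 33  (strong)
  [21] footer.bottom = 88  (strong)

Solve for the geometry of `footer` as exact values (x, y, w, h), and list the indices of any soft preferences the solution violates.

1. footer.y = 52  [header.top = footer.top]
2. footer.h = 36  [header.h = footer.h]
3. footer.x = 190  [footer.left = 190]
4. footer.w = 132  [footer.w = 132]

footer = (x=190, y=52, w=132, h=36)
violated soft preferences: none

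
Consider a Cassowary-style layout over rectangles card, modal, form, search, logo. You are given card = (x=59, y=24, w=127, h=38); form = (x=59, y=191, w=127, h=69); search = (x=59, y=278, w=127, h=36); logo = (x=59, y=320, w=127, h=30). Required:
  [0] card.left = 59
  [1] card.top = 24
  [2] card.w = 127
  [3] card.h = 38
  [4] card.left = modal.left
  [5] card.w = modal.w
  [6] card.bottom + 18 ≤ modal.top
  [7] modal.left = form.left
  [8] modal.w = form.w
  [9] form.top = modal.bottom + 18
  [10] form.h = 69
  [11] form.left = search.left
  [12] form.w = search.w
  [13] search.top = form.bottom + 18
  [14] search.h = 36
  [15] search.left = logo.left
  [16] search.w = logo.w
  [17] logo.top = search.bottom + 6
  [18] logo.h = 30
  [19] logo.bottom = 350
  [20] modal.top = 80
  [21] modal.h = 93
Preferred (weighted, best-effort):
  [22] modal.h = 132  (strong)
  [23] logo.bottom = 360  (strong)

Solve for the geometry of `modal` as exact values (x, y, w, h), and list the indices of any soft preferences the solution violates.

modal = (x=59, y=80, w=127, h=93)
violated soft preferences: 22, 23

1. modal.x = 59  [card.left = modal.left]
2. modal.w = 127  [card.w = modal.w]
3. modal.y = 80  [modal.top = 80]
4. modal.h = 93  [modal.h = 93]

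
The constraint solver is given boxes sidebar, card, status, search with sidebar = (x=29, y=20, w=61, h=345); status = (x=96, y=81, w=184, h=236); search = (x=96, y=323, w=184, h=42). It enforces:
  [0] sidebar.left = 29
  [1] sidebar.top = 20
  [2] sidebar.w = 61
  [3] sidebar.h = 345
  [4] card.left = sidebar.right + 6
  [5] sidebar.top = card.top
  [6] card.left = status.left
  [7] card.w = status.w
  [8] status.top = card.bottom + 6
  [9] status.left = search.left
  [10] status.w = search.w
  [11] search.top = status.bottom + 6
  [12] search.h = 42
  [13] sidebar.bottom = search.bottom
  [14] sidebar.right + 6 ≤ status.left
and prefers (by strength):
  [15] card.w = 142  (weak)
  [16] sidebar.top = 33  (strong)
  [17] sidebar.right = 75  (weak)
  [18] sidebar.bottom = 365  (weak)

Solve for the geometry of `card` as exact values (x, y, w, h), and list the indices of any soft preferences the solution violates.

1. card.x = 96  [card.left = sidebar.right + 6]
2. card.y = 20  [sidebar.top = card.top]
3. card.w = 184  [card.w = status.w]
4. card.h = 55  [status.top = card.bottom + 6]

card = (x=96, y=20, w=184, h=55)
violated soft preferences: 15, 16, 17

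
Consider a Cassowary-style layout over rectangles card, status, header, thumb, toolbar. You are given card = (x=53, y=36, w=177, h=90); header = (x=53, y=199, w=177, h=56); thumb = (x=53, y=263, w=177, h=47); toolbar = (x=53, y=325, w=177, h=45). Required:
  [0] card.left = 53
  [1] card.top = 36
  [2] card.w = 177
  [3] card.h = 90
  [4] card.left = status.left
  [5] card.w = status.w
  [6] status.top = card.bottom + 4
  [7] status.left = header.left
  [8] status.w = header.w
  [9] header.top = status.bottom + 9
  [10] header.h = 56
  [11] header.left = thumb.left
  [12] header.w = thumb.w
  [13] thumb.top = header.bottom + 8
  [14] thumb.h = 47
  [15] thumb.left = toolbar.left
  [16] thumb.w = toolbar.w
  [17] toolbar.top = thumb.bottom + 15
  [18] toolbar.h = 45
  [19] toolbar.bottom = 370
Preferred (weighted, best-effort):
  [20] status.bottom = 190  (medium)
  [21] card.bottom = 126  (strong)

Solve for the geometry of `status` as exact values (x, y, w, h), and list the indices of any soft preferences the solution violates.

status = (x=53, y=130, w=177, h=60)
violated soft preferences: none

1. status.x = 53  [card.left = status.left]
2. status.w = 177  [card.w = status.w]
3. status.y = 130  [status.top = card.bottom + 4]
4. status.h = 60  [header.top = status.bottom + 9]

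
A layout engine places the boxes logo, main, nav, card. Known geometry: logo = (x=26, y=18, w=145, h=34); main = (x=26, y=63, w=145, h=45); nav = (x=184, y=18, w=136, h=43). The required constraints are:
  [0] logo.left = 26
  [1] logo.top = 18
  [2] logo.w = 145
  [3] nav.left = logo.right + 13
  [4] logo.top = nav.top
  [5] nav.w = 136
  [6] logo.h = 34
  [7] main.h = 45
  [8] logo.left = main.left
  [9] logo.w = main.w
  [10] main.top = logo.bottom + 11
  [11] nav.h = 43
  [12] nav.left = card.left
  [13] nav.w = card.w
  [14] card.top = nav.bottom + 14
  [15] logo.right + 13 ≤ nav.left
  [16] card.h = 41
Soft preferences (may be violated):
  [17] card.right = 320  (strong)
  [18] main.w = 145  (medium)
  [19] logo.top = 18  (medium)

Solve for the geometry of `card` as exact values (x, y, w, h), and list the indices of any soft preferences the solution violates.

card = (x=184, y=75, w=136, h=41)
violated soft preferences: none

1. card.x = 184  [nav.left = card.left]
2. card.w = 136  [nav.w = card.w]
3. card.y = 75  [card.top = nav.bottom + 14]
4. card.h = 41  [card.h = 41]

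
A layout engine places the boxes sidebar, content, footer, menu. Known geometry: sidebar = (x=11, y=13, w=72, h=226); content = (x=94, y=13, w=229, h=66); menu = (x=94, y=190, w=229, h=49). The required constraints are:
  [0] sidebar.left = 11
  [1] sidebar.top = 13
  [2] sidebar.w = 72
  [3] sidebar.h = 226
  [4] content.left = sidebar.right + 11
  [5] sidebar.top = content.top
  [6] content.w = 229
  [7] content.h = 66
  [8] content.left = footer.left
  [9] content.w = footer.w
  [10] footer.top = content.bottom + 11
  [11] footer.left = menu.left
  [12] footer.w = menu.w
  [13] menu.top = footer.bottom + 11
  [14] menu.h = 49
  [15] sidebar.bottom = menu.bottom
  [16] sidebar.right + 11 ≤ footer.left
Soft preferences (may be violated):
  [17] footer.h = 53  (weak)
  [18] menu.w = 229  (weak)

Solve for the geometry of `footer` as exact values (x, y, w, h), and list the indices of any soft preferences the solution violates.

1. footer.x = 94  [content.left = footer.left]
2. footer.w = 229  [content.w = footer.w]
3. footer.y = 90  [footer.top = content.bottom + 11]
4. footer.h = 89  [menu.top = footer.bottom + 11]

footer = (x=94, y=90, w=229, h=89)
violated soft preferences: 17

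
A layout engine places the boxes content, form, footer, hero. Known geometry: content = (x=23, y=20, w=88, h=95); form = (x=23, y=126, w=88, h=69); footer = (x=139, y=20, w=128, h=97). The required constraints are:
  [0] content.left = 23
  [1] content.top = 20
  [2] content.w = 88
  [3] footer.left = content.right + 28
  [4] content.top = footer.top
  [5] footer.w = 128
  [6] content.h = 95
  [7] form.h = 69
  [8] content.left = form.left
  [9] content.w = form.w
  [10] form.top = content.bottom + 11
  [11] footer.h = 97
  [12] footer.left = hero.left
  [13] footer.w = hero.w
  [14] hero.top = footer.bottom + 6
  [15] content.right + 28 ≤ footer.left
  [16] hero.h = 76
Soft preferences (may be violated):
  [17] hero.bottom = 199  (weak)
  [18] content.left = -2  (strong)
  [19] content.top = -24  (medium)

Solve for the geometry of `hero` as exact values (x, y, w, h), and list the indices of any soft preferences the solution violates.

1. hero.x = 139  [footer.left = hero.left]
2. hero.w = 128  [footer.w = hero.w]
3. hero.y = 123  [hero.top = footer.bottom + 6]
4. hero.h = 76  [hero.h = 76]

hero = (x=139, y=123, w=128, h=76)
violated soft preferences: 18, 19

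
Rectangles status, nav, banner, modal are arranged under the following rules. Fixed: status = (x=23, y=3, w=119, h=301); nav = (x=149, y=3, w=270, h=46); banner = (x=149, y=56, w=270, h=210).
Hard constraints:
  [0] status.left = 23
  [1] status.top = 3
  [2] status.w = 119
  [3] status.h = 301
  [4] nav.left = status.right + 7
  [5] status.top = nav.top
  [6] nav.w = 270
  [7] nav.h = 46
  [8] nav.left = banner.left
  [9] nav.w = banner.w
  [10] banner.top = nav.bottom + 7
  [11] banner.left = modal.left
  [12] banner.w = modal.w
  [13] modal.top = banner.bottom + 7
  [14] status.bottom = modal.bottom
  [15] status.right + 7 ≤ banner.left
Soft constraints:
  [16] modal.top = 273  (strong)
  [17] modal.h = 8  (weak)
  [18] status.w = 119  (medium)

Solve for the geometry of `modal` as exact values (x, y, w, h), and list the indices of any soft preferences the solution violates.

1. modal.x = 149  [banner.left = modal.left]
2. modal.w = 270  [banner.w = modal.w]
3. modal.y = 273  [modal.top = banner.bottom + 7]
4. modal.h = 31  [status.bottom = modal.bottom]

modal = (x=149, y=273, w=270, h=31)
violated soft preferences: 17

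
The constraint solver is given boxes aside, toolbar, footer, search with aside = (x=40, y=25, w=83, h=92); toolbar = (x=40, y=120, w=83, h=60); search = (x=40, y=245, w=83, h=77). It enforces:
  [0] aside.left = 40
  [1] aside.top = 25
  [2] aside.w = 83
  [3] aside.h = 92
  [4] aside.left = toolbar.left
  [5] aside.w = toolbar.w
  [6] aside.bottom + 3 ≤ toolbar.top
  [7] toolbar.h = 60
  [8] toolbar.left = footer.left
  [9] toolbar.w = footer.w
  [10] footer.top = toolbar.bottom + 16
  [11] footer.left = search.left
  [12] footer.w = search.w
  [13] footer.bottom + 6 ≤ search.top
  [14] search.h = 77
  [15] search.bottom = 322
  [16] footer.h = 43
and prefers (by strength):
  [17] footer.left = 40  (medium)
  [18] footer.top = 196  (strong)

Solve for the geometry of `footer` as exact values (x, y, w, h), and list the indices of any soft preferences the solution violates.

footer = (x=40, y=196, w=83, h=43)
violated soft preferences: none

1. footer.x = 40  [toolbar.left = footer.left]
2. footer.w = 83  [toolbar.w = footer.w]
3. footer.y = 196  [footer.top = toolbar.bottom + 16]
4. footer.h = 43  [footer.h = 43]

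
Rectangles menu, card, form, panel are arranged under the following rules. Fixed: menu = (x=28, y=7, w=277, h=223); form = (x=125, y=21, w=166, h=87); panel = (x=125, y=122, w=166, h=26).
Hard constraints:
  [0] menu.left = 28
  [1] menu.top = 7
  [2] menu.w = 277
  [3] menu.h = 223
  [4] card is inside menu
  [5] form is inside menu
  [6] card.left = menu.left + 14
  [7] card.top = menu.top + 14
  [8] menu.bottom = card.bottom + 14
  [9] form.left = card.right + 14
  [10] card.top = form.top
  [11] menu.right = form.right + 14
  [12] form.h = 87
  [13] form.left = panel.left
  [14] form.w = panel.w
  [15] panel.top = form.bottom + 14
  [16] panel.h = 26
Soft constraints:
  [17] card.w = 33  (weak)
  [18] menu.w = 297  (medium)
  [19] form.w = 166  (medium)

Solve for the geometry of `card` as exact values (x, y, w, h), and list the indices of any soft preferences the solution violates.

card = (x=42, y=21, w=69, h=195)
violated soft preferences: 17, 18

1. card.x = 42  [card.left = menu.left + 14]
2. card.y = 21  [card.top = menu.top + 14]
3. card.h = 195  [menu.bottom = card.bottom + 14]
4. card.w = 69  [form.left = card.right + 14]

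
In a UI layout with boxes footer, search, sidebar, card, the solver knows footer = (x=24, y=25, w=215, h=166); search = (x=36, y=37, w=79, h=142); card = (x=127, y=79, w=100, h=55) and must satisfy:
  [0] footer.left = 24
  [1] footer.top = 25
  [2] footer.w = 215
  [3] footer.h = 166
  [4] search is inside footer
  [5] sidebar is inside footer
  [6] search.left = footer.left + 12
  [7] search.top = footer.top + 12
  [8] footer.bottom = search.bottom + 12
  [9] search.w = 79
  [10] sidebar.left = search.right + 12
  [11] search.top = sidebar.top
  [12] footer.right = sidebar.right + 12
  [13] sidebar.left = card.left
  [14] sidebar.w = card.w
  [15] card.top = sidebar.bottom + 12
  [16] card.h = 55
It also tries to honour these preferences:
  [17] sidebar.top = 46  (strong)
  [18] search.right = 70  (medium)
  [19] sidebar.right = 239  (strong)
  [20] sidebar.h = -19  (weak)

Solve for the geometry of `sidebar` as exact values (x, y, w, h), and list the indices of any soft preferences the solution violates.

sidebar = (x=127, y=37, w=100, h=30)
violated soft preferences: 17, 18, 19, 20

1. sidebar.x = 127  [sidebar.left = search.right + 12]
2. sidebar.y = 37  [search.top = sidebar.top]
3. sidebar.w = 100  [footer.right = sidebar.right + 12]
4. sidebar.h = 30  [card.top = sidebar.bottom + 12]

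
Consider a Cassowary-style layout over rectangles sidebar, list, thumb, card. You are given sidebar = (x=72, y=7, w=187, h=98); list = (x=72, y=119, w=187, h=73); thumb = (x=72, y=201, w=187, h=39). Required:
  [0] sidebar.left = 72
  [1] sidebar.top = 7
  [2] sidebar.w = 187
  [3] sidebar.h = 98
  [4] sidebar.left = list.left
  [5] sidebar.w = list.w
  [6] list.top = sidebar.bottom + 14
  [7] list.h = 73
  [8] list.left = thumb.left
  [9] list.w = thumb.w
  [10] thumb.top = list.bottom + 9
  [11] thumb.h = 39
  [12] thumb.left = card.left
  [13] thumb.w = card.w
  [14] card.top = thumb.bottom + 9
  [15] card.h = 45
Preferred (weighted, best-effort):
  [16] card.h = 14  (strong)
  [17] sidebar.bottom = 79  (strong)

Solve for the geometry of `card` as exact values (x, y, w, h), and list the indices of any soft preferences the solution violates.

1. card.x = 72  [thumb.left = card.left]
2. card.w = 187  [thumb.w = card.w]
3. card.y = 249  [card.top = thumb.bottom + 9]
4. card.h = 45  [card.h = 45]

card = (x=72, y=249, w=187, h=45)
violated soft preferences: 16, 17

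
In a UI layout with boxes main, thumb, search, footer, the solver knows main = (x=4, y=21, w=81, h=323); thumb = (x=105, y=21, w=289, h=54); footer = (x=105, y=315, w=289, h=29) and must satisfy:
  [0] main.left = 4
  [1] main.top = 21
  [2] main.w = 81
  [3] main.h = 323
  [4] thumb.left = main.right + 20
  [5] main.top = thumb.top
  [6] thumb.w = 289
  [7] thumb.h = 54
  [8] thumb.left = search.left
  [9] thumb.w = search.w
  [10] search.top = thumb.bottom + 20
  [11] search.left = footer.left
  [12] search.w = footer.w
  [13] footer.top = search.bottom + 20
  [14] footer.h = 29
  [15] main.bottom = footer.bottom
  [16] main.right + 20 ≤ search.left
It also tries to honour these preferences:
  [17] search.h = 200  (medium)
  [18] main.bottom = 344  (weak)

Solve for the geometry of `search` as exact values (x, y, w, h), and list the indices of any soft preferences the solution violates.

1. search.x = 105  [thumb.left = search.left]
2. search.w = 289  [thumb.w = search.w]
3. search.y = 95  [search.top = thumb.bottom + 20]
4. search.h = 200  [footer.top = search.bottom + 20]

search = (x=105, y=95, w=289, h=200)
violated soft preferences: none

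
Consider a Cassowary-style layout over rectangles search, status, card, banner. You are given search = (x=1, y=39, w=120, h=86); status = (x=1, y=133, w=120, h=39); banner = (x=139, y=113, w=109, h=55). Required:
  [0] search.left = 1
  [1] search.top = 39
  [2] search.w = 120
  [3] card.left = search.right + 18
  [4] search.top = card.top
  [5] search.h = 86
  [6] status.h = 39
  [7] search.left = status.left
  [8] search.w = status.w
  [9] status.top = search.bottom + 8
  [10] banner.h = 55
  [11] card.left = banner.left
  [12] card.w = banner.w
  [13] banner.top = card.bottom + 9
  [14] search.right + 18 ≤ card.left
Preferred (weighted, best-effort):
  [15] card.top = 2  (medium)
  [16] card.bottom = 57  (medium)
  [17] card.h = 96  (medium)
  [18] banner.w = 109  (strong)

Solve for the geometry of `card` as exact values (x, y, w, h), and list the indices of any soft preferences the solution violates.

1. card.x = 139  [card.left = search.right + 18]
2. card.y = 39  [search.top = card.top]
3. card.w = 109  [card.w = banner.w]
4. card.h = 65  [banner.top = card.bottom + 9]

card = (x=139, y=39, w=109, h=65)
violated soft preferences: 15, 16, 17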